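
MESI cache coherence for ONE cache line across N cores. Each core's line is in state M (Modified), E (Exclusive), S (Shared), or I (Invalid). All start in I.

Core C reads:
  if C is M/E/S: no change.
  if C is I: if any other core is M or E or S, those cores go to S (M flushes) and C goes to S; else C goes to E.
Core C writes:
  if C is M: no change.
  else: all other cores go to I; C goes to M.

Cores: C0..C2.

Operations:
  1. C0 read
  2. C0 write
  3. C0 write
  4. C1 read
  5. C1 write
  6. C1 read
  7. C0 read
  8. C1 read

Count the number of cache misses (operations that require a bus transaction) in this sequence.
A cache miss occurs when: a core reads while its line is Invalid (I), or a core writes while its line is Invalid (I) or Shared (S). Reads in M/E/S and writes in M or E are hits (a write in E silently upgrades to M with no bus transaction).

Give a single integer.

Op 1: C0 read [C0 read from I: no other sharers -> C0=E (exclusive)] -> [E,I,I] [MISS #1: read from I]
Op 2: C0 write [C0 write: invalidate none -> C0=M] -> [M,I,I] [hit: write from E is a silent E->M upgrade, no bus transaction]
Op 3: C0 write [C0 write: already M (modified), no change] -> [M,I,I] [hit: write from M]
Op 4: C1 read [C1 read from I: others=['C0=M'] -> C1=S, others downsized to S] -> [S,S,I] [MISS #2: read from I]
Op 5: C1 write [C1 write: invalidate ['C0=S'] -> C1=M] -> [I,M,I] [MISS #3: write from S]
Op 6: C1 read [C1 read: already in M, no change] -> [I,M,I] [hit: read from M]
Op 7: C0 read [C0 read from I: others=['C1=M'] -> C0=S, others downsized to S] -> [S,S,I] [MISS #4: read from I]
Op 8: C1 read [C1 read: already in S, no change] -> [S,S,I] [hit: read from S]

Answer: 4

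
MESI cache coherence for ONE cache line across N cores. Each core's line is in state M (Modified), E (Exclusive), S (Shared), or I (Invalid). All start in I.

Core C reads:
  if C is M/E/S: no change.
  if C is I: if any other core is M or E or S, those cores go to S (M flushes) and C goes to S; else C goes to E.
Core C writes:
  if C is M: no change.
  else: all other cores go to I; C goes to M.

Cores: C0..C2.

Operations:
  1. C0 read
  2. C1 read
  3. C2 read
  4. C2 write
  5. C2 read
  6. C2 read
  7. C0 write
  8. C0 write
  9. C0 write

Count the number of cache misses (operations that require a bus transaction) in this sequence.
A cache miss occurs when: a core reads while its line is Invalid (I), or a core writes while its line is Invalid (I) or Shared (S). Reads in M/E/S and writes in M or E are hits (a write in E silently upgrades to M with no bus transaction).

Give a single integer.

Op 1: C0 read [C0 read from I: no other sharers -> C0=E (exclusive)] -> [E,I,I] [MISS #1: read from I]
Op 2: C1 read [C1 read from I: others=['C0=E'] -> C1=S, others downsized to S] -> [S,S,I] [MISS #2: read from I]
Op 3: C2 read [C2 read from I: others=['C0=S', 'C1=S'] -> C2=S, others downsized to S] -> [S,S,S] [MISS #3: read from I]
Op 4: C2 write [C2 write: invalidate ['C0=S', 'C1=S'] -> C2=M] -> [I,I,M] [MISS #4: write from S]
Op 5: C2 read [C2 read: already in M, no change] -> [I,I,M] [hit: read from M]
Op 6: C2 read [C2 read: already in M, no change] -> [I,I,M] [hit: read from M]
Op 7: C0 write [C0 write: invalidate ['C2=M'] -> C0=M] -> [M,I,I] [MISS #5: write from I]
Op 8: C0 write [C0 write: already M (modified), no change] -> [M,I,I] [hit: write from M]
Op 9: C0 write [C0 write: already M (modified), no change] -> [M,I,I] [hit: write from M]

Answer: 5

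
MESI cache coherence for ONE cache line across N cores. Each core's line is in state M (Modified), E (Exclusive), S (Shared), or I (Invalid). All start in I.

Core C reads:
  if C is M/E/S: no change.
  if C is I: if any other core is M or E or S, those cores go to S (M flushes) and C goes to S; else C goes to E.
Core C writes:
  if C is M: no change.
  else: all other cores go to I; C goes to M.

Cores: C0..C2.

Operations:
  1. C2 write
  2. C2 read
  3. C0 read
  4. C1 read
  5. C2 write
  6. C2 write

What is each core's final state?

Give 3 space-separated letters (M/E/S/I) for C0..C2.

Answer: I I M

Derivation:
Op 1: C2 write [C2 write: invalidate none -> C2=M] -> [I,I,M]
Op 2: C2 read [C2 read: already in M, no change] -> [I,I,M]
Op 3: C0 read [C0 read from I: others=['C2=M'] -> C0=S, others downsized to S] -> [S,I,S]
Op 4: C1 read [C1 read from I: others=['C0=S', 'C2=S'] -> C1=S, others downsized to S] -> [S,S,S]
Op 5: C2 write [C2 write: invalidate ['C0=S', 'C1=S'] -> C2=M] -> [I,I,M]
Op 6: C2 write [C2 write: already M (modified), no change] -> [I,I,M]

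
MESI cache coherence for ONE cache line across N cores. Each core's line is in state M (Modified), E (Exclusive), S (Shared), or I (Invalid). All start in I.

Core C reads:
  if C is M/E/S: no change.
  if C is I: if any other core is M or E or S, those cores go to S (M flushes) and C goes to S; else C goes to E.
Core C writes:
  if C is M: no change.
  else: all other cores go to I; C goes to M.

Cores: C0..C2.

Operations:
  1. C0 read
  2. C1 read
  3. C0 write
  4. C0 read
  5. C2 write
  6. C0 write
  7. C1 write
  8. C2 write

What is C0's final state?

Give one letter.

Op 1: C0 read [C0 read from I: no other sharers -> C0=E (exclusive)] -> [E,I,I]
Op 2: C1 read [C1 read from I: others=['C0=E'] -> C1=S, others downsized to S] -> [S,S,I]
Op 3: C0 write [C0 write: invalidate ['C1=S'] -> C0=M] -> [M,I,I]
Op 4: C0 read [C0 read: already in M, no change] -> [M,I,I]
Op 5: C2 write [C2 write: invalidate ['C0=M'] -> C2=M] -> [I,I,M]
Op 6: C0 write [C0 write: invalidate ['C2=M'] -> C0=M] -> [M,I,I]
Op 7: C1 write [C1 write: invalidate ['C0=M'] -> C1=M] -> [I,M,I]
Op 8: C2 write [C2 write: invalidate ['C1=M'] -> C2=M] -> [I,I,M]

Answer: I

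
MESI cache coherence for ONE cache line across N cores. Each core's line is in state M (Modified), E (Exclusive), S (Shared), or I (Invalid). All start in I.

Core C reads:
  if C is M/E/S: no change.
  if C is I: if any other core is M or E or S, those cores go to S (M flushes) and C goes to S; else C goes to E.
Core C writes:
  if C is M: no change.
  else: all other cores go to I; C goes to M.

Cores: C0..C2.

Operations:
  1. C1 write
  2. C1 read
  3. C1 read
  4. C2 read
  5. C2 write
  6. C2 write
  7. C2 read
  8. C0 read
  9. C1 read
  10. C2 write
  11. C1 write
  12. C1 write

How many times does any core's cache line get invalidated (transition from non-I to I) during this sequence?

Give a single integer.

Op 1: C1 write [C1 write: invalidate none -> C1=M] -> [I,M,I] (invalidations this op: 0; running total: 0)
Op 2: C1 read [C1 read: already in M, no change] -> [I,M,I] (invalidations this op: 0; running total: 0)
Op 3: C1 read [C1 read: already in M, no change] -> [I,M,I] (invalidations this op: 0; running total: 0)
Op 4: C2 read [C2 read from I: others=['C1=M'] -> C2=S, others downsized to S] -> [I,S,S] (invalidations this op: 0; running total: 0)
Op 5: C2 write [C2 write: invalidate ['C1=S'] -> C2=M] -> [I,I,M] (invalidations this op: 1; running total: 1)
Op 6: C2 write [C2 write: already M (modified), no change] -> [I,I,M] (invalidations this op: 0; running total: 1)
Op 7: C2 read [C2 read: already in M, no change] -> [I,I,M] (invalidations this op: 0; running total: 1)
Op 8: C0 read [C0 read from I: others=['C2=M'] -> C0=S, others downsized to S] -> [S,I,S] (invalidations this op: 0; running total: 1)
Op 9: C1 read [C1 read from I: others=['C0=S', 'C2=S'] -> C1=S, others downsized to S] -> [S,S,S] (invalidations this op: 0; running total: 1)
Op 10: C2 write [C2 write: invalidate ['C0=S', 'C1=S'] -> C2=M] -> [I,I,M] (invalidations this op: 2; running total: 3)
Op 11: C1 write [C1 write: invalidate ['C2=M'] -> C1=M] -> [I,M,I] (invalidations this op: 1; running total: 4)
Op 12: C1 write [C1 write: already M (modified), no change] -> [I,M,I] (invalidations this op: 0; running total: 4)

Answer: 4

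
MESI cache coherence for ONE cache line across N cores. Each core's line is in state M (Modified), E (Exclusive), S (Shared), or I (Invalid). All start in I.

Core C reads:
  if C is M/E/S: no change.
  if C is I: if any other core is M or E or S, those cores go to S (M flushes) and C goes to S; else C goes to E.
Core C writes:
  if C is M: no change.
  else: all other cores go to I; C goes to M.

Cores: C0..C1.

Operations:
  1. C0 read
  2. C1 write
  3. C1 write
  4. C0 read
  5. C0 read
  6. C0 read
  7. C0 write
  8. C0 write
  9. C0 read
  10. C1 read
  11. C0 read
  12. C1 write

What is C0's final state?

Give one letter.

Answer: I

Derivation:
Op 1: C0 read [C0 read from I: no other sharers -> C0=E (exclusive)] -> [E,I]
Op 2: C1 write [C1 write: invalidate ['C0=E'] -> C1=M] -> [I,M]
Op 3: C1 write [C1 write: already M (modified), no change] -> [I,M]
Op 4: C0 read [C0 read from I: others=['C1=M'] -> C0=S, others downsized to S] -> [S,S]
Op 5: C0 read [C0 read: already in S, no change] -> [S,S]
Op 6: C0 read [C0 read: already in S, no change] -> [S,S]
Op 7: C0 write [C0 write: invalidate ['C1=S'] -> C0=M] -> [M,I]
Op 8: C0 write [C0 write: already M (modified), no change] -> [M,I]
Op 9: C0 read [C0 read: already in M, no change] -> [M,I]
Op 10: C1 read [C1 read from I: others=['C0=M'] -> C1=S, others downsized to S] -> [S,S]
Op 11: C0 read [C0 read: already in S, no change] -> [S,S]
Op 12: C1 write [C1 write: invalidate ['C0=S'] -> C1=M] -> [I,M]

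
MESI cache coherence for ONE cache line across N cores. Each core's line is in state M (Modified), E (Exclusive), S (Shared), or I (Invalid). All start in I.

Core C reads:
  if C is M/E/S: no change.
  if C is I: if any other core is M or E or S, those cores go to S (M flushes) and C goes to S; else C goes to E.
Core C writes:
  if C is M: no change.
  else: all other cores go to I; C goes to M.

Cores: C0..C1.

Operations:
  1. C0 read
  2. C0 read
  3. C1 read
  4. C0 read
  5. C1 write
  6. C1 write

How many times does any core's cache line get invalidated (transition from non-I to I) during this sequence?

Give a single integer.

Answer: 1

Derivation:
Op 1: C0 read [C0 read from I: no other sharers -> C0=E (exclusive)] -> [E,I] (invalidations this op: 0; running total: 0)
Op 2: C0 read [C0 read: already in E, no change] -> [E,I] (invalidations this op: 0; running total: 0)
Op 3: C1 read [C1 read from I: others=['C0=E'] -> C1=S, others downsized to S] -> [S,S] (invalidations this op: 0; running total: 0)
Op 4: C0 read [C0 read: already in S, no change] -> [S,S] (invalidations this op: 0; running total: 0)
Op 5: C1 write [C1 write: invalidate ['C0=S'] -> C1=M] -> [I,M] (invalidations this op: 1; running total: 1)
Op 6: C1 write [C1 write: already M (modified), no change] -> [I,M] (invalidations this op: 0; running total: 1)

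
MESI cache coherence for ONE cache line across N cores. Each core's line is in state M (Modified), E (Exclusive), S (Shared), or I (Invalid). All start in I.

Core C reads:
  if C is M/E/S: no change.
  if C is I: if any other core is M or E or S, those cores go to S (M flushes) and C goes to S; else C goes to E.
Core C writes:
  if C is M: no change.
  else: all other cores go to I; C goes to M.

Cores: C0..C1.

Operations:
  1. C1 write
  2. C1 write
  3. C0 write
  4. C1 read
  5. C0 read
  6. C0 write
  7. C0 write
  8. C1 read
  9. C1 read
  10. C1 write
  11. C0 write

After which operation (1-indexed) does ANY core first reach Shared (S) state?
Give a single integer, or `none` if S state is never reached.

Op 1: C1 write [C1 write: invalidate none -> C1=M] -> [I,M]
Op 2: C1 write [C1 write: already M (modified), no change] -> [I,M]
Op 3: C0 write [C0 write: invalidate ['C1=M'] -> C0=M] -> [M,I]
Op 4: C1 read [C1 read from I: others=['C0=M'] -> C1=S, others downsized to S] -> [S,S]
  -> First S state at op 4; remaining ops need not be traced.

Answer: 4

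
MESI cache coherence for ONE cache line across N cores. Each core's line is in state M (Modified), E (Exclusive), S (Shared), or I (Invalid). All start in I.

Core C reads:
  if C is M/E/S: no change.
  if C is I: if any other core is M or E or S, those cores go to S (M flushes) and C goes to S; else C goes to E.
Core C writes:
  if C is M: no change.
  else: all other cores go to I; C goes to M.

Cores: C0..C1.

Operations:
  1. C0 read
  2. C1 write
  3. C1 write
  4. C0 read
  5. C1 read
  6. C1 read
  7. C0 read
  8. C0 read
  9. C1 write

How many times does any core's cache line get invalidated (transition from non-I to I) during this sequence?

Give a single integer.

Op 1: C0 read [C0 read from I: no other sharers -> C0=E (exclusive)] -> [E,I] (invalidations this op: 0; running total: 0)
Op 2: C1 write [C1 write: invalidate ['C0=E'] -> C1=M] -> [I,M] (invalidations this op: 1; running total: 1)
Op 3: C1 write [C1 write: already M (modified), no change] -> [I,M] (invalidations this op: 0; running total: 1)
Op 4: C0 read [C0 read from I: others=['C1=M'] -> C0=S, others downsized to S] -> [S,S] (invalidations this op: 0; running total: 1)
Op 5: C1 read [C1 read: already in S, no change] -> [S,S] (invalidations this op: 0; running total: 1)
Op 6: C1 read [C1 read: already in S, no change] -> [S,S] (invalidations this op: 0; running total: 1)
Op 7: C0 read [C0 read: already in S, no change] -> [S,S] (invalidations this op: 0; running total: 1)
Op 8: C0 read [C0 read: already in S, no change] -> [S,S] (invalidations this op: 0; running total: 1)
Op 9: C1 write [C1 write: invalidate ['C0=S'] -> C1=M] -> [I,M] (invalidations this op: 1; running total: 2)

Answer: 2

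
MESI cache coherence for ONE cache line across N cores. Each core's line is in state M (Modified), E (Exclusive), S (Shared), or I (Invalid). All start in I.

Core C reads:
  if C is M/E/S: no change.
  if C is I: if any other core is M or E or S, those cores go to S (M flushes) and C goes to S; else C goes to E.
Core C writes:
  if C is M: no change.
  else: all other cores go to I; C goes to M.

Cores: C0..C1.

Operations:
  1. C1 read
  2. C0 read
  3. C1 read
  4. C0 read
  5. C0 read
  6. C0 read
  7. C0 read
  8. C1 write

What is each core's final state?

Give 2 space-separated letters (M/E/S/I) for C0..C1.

Op 1: C1 read [C1 read from I: no other sharers -> C1=E (exclusive)] -> [I,E]
Op 2: C0 read [C0 read from I: others=['C1=E'] -> C0=S, others downsized to S] -> [S,S]
Op 3: C1 read [C1 read: already in S, no change] -> [S,S]
Op 4: C0 read [C0 read: already in S, no change] -> [S,S]
Op 5: C0 read [C0 read: already in S, no change] -> [S,S]
Op 6: C0 read [C0 read: already in S, no change] -> [S,S]
Op 7: C0 read [C0 read: already in S, no change] -> [S,S]
Op 8: C1 write [C1 write: invalidate ['C0=S'] -> C1=M] -> [I,M]

Answer: I M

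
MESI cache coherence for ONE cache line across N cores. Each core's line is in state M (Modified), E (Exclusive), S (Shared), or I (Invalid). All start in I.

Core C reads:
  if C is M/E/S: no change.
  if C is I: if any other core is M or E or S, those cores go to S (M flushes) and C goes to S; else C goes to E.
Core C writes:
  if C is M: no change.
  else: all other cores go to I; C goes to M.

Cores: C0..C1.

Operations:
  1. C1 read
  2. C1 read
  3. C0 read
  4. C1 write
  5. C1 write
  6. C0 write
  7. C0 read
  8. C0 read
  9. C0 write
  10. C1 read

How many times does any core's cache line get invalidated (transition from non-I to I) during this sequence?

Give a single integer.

Answer: 2

Derivation:
Op 1: C1 read [C1 read from I: no other sharers -> C1=E (exclusive)] -> [I,E] (invalidations this op: 0; running total: 0)
Op 2: C1 read [C1 read: already in E, no change] -> [I,E] (invalidations this op: 0; running total: 0)
Op 3: C0 read [C0 read from I: others=['C1=E'] -> C0=S, others downsized to S] -> [S,S] (invalidations this op: 0; running total: 0)
Op 4: C1 write [C1 write: invalidate ['C0=S'] -> C1=M] -> [I,M] (invalidations this op: 1; running total: 1)
Op 5: C1 write [C1 write: already M (modified), no change] -> [I,M] (invalidations this op: 0; running total: 1)
Op 6: C0 write [C0 write: invalidate ['C1=M'] -> C0=M] -> [M,I] (invalidations this op: 1; running total: 2)
Op 7: C0 read [C0 read: already in M, no change] -> [M,I] (invalidations this op: 0; running total: 2)
Op 8: C0 read [C0 read: already in M, no change] -> [M,I] (invalidations this op: 0; running total: 2)
Op 9: C0 write [C0 write: already M (modified), no change] -> [M,I] (invalidations this op: 0; running total: 2)
Op 10: C1 read [C1 read from I: others=['C0=M'] -> C1=S, others downsized to S] -> [S,S] (invalidations this op: 0; running total: 2)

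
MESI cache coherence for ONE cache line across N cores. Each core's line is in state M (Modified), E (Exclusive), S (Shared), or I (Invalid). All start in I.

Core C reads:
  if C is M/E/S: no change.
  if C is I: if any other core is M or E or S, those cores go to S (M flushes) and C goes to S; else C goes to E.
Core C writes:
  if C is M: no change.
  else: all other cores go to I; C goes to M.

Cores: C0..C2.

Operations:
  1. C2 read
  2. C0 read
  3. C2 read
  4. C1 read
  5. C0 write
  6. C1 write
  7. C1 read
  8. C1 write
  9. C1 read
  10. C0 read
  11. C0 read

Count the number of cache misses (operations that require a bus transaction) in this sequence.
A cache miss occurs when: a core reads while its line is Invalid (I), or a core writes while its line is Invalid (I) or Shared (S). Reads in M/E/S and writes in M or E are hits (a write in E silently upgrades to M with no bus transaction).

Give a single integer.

Answer: 6

Derivation:
Op 1: C2 read [C2 read from I: no other sharers -> C2=E (exclusive)] -> [I,I,E] [MISS #1: read from I]
Op 2: C0 read [C0 read from I: others=['C2=E'] -> C0=S, others downsized to S] -> [S,I,S] [MISS #2: read from I]
Op 3: C2 read [C2 read: already in S, no change] -> [S,I,S] [hit: read from S]
Op 4: C1 read [C1 read from I: others=['C0=S', 'C2=S'] -> C1=S, others downsized to S] -> [S,S,S] [MISS #3: read from I]
Op 5: C0 write [C0 write: invalidate ['C1=S', 'C2=S'] -> C0=M] -> [M,I,I] [MISS #4: write from S]
Op 6: C1 write [C1 write: invalidate ['C0=M'] -> C1=M] -> [I,M,I] [MISS #5: write from I]
Op 7: C1 read [C1 read: already in M, no change] -> [I,M,I] [hit: read from M]
Op 8: C1 write [C1 write: already M (modified), no change] -> [I,M,I] [hit: write from M]
Op 9: C1 read [C1 read: already in M, no change] -> [I,M,I] [hit: read from M]
Op 10: C0 read [C0 read from I: others=['C1=M'] -> C0=S, others downsized to S] -> [S,S,I] [MISS #6: read from I]
Op 11: C0 read [C0 read: already in S, no change] -> [S,S,I] [hit: read from S]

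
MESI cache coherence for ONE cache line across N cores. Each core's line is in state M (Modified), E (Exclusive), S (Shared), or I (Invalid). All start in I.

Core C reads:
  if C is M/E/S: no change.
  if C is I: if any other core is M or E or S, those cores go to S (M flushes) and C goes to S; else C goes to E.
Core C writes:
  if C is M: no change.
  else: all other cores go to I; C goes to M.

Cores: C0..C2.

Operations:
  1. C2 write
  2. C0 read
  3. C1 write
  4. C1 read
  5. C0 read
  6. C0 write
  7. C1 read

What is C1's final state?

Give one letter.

Answer: S

Derivation:
Op 1: C2 write [C2 write: invalidate none -> C2=M] -> [I,I,M]
Op 2: C0 read [C0 read from I: others=['C2=M'] -> C0=S, others downsized to S] -> [S,I,S]
Op 3: C1 write [C1 write: invalidate ['C0=S', 'C2=S'] -> C1=M] -> [I,M,I]
Op 4: C1 read [C1 read: already in M, no change] -> [I,M,I]
Op 5: C0 read [C0 read from I: others=['C1=M'] -> C0=S, others downsized to S] -> [S,S,I]
Op 6: C0 write [C0 write: invalidate ['C1=S'] -> C0=M] -> [M,I,I]
Op 7: C1 read [C1 read from I: others=['C0=M'] -> C1=S, others downsized to S] -> [S,S,I]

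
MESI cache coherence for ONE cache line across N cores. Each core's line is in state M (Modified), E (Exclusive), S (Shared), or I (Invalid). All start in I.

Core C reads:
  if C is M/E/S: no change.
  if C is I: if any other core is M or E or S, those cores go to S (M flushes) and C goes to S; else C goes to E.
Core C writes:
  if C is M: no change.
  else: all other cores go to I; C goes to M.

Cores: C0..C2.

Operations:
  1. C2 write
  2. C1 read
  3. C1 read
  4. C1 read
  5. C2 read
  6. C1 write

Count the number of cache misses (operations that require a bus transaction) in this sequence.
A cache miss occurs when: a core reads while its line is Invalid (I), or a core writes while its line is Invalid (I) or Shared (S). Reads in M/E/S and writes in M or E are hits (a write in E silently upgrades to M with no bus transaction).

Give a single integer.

Answer: 3

Derivation:
Op 1: C2 write [C2 write: invalidate none -> C2=M] -> [I,I,M] [MISS #1: write from I]
Op 2: C1 read [C1 read from I: others=['C2=M'] -> C1=S, others downsized to S] -> [I,S,S] [MISS #2: read from I]
Op 3: C1 read [C1 read: already in S, no change] -> [I,S,S] [hit: read from S]
Op 4: C1 read [C1 read: already in S, no change] -> [I,S,S] [hit: read from S]
Op 5: C2 read [C2 read: already in S, no change] -> [I,S,S] [hit: read from S]
Op 6: C1 write [C1 write: invalidate ['C2=S'] -> C1=M] -> [I,M,I] [MISS #3: write from S]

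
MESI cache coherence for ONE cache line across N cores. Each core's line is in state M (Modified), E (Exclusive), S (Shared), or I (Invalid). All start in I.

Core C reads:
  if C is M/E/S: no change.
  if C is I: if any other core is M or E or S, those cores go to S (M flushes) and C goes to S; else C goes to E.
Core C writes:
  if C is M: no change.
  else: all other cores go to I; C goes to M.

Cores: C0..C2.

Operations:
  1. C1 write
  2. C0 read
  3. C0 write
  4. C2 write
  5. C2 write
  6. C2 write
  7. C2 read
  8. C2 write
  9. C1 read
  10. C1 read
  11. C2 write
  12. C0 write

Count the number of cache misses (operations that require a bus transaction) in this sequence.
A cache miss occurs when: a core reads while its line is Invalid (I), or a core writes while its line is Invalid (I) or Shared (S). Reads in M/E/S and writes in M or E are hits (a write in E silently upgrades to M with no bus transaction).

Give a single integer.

Op 1: C1 write [C1 write: invalidate none -> C1=M] -> [I,M,I] [MISS #1: write from I]
Op 2: C0 read [C0 read from I: others=['C1=M'] -> C0=S, others downsized to S] -> [S,S,I] [MISS #2: read from I]
Op 3: C0 write [C0 write: invalidate ['C1=S'] -> C0=M] -> [M,I,I] [MISS #3: write from S]
Op 4: C2 write [C2 write: invalidate ['C0=M'] -> C2=M] -> [I,I,M] [MISS #4: write from I]
Op 5: C2 write [C2 write: already M (modified), no change] -> [I,I,M] [hit: write from M]
Op 6: C2 write [C2 write: already M (modified), no change] -> [I,I,M] [hit: write from M]
Op 7: C2 read [C2 read: already in M, no change] -> [I,I,M] [hit: read from M]
Op 8: C2 write [C2 write: already M (modified), no change] -> [I,I,M] [hit: write from M]
Op 9: C1 read [C1 read from I: others=['C2=M'] -> C1=S, others downsized to S] -> [I,S,S] [MISS #5: read from I]
Op 10: C1 read [C1 read: already in S, no change] -> [I,S,S] [hit: read from S]
Op 11: C2 write [C2 write: invalidate ['C1=S'] -> C2=M] -> [I,I,M] [MISS #6: write from S]
Op 12: C0 write [C0 write: invalidate ['C2=M'] -> C0=M] -> [M,I,I] [MISS #7: write from I]

Answer: 7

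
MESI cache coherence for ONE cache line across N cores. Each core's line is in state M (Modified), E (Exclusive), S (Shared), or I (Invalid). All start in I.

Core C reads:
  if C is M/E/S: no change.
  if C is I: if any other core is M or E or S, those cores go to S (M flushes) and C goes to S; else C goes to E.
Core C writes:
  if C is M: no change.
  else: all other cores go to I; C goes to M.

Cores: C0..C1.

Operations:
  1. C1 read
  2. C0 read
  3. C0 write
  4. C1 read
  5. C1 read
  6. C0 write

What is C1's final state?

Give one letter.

Op 1: C1 read [C1 read from I: no other sharers -> C1=E (exclusive)] -> [I,E]
Op 2: C0 read [C0 read from I: others=['C1=E'] -> C0=S, others downsized to S] -> [S,S]
Op 3: C0 write [C0 write: invalidate ['C1=S'] -> C0=M] -> [M,I]
Op 4: C1 read [C1 read from I: others=['C0=M'] -> C1=S, others downsized to S] -> [S,S]
Op 5: C1 read [C1 read: already in S, no change] -> [S,S]
Op 6: C0 write [C0 write: invalidate ['C1=S'] -> C0=M] -> [M,I]

Answer: I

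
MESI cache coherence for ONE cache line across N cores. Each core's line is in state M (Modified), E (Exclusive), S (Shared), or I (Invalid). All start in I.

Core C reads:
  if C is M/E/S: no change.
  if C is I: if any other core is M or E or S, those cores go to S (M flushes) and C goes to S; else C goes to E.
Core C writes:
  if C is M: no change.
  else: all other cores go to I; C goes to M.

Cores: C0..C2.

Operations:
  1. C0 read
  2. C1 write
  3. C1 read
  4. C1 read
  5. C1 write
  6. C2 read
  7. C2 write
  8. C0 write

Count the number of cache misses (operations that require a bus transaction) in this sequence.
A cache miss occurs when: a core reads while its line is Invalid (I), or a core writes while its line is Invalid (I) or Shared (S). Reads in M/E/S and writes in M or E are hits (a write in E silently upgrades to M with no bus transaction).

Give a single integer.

Answer: 5

Derivation:
Op 1: C0 read [C0 read from I: no other sharers -> C0=E (exclusive)] -> [E,I,I] [MISS #1: read from I]
Op 2: C1 write [C1 write: invalidate ['C0=E'] -> C1=M] -> [I,M,I] [MISS #2: write from I]
Op 3: C1 read [C1 read: already in M, no change] -> [I,M,I] [hit: read from M]
Op 4: C1 read [C1 read: already in M, no change] -> [I,M,I] [hit: read from M]
Op 5: C1 write [C1 write: already M (modified), no change] -> [I,M,I] [hit: write from M]
Op 6: C2 read [C2 read from I: others=['C1=M'] -> C2=S, others downsized to S] -> [I,S,S] [MISS #3: read from I]
Op 7: C2 write [C2 write: invalidate ['C1=S'] -> C2=M] -> [I,I,M] [MISS #4: write from S]
Op 8: C0 write [C0 write: invalidate ['C2=M'] -> C0=M] -> [M,I,I] [MISS #5: write from I]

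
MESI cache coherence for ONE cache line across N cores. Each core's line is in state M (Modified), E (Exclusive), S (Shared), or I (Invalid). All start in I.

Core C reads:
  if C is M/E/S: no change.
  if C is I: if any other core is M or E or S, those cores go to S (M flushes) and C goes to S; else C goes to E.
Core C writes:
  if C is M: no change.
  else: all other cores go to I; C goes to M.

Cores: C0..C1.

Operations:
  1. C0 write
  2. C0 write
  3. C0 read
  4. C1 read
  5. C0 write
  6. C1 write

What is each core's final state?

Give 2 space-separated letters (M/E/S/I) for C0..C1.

Op 1: C0 write [C0 write: invalidate none -> C0=M] -> [M,I]
Op 2: C0 write [C0 write: already M (modified), no change] -> [M,I]
Op 3: C0 read [C0 read: already in M, no change] -> [M,I]
Op 4: C1 read [C1 read from I: others=['C0=M'] -> C1=S, others downsized to S] -> [S,S]
Op 5: C0 write [C0 write: invalidate ['C1=S'] -> C0=M] -> [M,I]
Op 6: C1 write [C1 write: invalidate ['C0=M'] -> C1=M] -> [I,M]

Answer: I M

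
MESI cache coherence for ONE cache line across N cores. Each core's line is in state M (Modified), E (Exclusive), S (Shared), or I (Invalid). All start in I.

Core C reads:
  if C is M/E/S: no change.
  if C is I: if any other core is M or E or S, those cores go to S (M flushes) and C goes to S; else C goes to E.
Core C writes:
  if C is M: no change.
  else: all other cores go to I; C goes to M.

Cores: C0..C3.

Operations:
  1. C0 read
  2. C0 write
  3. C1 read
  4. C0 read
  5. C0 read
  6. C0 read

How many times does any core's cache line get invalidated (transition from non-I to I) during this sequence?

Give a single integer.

Op 1: C0 read [C0 read from I: no other sharers -> C0=E (exclusive)] -> [E,I,I,I] (invalidations this op: 0; running total: 0)
Op 2: C0 write [C0 write: invalidate none -> C0=M] -> [M,I,I,I] (invalidations this op: 0; running total: 0)
Op 3: C1 read [C1 read from I: others=['C0=M'] -> C1=S, others downsized to S] -> [S,S,I,I] (invalidations this op: 0; running total: 0)
Op 4: C0 read [C0 read: already in S, no change] -> [S,S,I,I] (invalidations this op: 0; running total: 0)
Op 5: C0 read [C0 read: already in S, no change] -> [S,S,I,I] (invalidations this op: 0; running total: 0)
Op 6: C0 read [C0 read: already in S, no change] -> [S,S,I,I] (invalidations this op: 0; running total: 0)

Answer: 0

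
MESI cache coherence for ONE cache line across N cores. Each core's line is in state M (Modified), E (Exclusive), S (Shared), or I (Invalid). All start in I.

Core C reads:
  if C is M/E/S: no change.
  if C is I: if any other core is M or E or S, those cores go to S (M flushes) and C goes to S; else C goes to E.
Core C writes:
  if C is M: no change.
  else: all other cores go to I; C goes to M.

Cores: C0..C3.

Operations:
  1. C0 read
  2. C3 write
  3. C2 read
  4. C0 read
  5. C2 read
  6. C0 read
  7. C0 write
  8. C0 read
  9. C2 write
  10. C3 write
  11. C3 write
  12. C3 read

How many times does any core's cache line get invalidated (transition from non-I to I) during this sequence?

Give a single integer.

Answer: 5

Derivation:
Op 1: C0 read [C0 read from I: no other sharers -> C0=E (exclusive)] -> [E,I,I,I] (invalidations this op: 0; running total: 0)
Op 2: C3 write [C3 write: invalidate ['C0=E'] -> C3=M] -> [I,I,I,M] (invalidations this op: 1; running total: 1)
Op 3: C2 read [C2 read from I: others=['C3=M'] -> C2=S, others downsized to S] -> [I,I,S,S] (invalidations this op: 0; running total: 1)
Op 4: C0 read [C0 read from I: others=['C2=S', 'C3=S'] -> C0=S, others downsized to S] -> [S,I,S,S] (invalidations this op: 0; running total: 1)
Op 5: C2 read [C2 read: already in S, no change] -> [S,I,S,S] (invalidations this op: 0; running total: 1)
Op 6: C0 read [C0 read: already in S, no change] -> [S,I,S,S] (invalidations this op: 0; running total: 1)
Op 7: C0 write [C0 write: invalidate ['C2=S', 'C3=S'] -> C0=M] -> [M,I,I,I] (invalidations this op: 2; running total: 3)
Op 8: C0 read [C0 read: already in M, no change] -> [M,I,I,I] (invalidations this op: 0; running total: 3)
Op 9: C2 write [C2 write: invalidate ['C0=M'] -> C2=M] -> [I,I,M,I] (invalidations this op: 1; running total: 4)
Op 10: C3 write [C3 write: invalidate ['C2=M'] -> C3=M] -> [I,I,I,M] (invalidations this op: 1; running total: 5)
Op 11: C3 write [C3 write: already M (modified), no change] -> [I,I,I,M] (invalidations this op: 0; running total: 5)
Op 12: C3 read [C3 read: already in M, no change] -> [I,I,I,M] (invalidations this op: 0; running total: 5)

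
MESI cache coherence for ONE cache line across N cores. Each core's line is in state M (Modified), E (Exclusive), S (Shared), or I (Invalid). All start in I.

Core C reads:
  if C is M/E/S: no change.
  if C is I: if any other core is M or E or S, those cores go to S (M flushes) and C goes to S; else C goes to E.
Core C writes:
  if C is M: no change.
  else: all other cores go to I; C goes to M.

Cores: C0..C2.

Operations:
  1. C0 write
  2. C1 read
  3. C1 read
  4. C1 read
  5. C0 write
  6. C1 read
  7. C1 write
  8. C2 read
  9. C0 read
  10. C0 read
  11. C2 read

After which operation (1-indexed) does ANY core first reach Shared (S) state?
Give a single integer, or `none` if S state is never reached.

Answer: 2

Derivation:
Op 1: C0 write [C0 write: invalidate none -> C0=M] -> [M,I,I]
Op 2: C1 read [C1 read from I: others=['C0=M'] -> C1=S, others downsized to S] -> [S,S,I]
  -> First S state at op 2; remaining ops need not be traced.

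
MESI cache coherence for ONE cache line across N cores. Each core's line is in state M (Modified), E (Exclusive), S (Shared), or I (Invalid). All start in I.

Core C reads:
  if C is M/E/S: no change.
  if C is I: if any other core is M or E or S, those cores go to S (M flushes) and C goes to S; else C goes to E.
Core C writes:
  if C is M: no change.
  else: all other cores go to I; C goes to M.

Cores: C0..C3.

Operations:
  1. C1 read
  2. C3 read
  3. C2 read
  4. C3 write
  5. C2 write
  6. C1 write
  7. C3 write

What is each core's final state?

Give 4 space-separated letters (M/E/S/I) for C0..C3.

Answer: I I I M

Derivation:
Op 1: C1 read [C1 read from I: no other sharers -> C1=E (exclusive)] -> [I,E,I,I]
Op 2: C3 read [C3 read from I: others=['C1=E'] -> C3=S, others downsized to S] -> [I,S,I,S]
Op 3: C2 read [C2 read from I: others=['C1=S', 'C3=S'] -> C2=S, others downsized to S] -> [I,S,S,S]
Op 4: C3 write [C3 write: invalidate ['C1=S', 'C2=S'] -> C3=M] -> [I,I,I,M]
Op 5: C2 write [C2 write: invalidate ['C3=M'] -> C2=M] -> [I,I,M,I]
Op 6: C1 write [C1 write: invalidate ['C2=M'] -> C1=M] -> [I,M,I,I]
Op 7: C3 write [C3 write: invalidate ['C1=M'] -> C3=M] -> [I,I,I,M]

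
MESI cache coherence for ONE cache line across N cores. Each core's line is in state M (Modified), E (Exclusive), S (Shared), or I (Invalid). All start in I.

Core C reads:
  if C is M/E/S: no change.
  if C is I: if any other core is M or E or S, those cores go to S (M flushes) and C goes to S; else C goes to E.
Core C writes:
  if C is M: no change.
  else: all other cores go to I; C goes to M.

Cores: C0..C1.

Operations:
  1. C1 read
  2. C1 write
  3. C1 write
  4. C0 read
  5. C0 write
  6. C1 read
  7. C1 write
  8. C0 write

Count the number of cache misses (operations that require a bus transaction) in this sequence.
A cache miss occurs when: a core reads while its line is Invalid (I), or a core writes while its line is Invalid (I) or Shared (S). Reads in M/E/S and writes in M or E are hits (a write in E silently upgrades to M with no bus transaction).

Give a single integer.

Answer: 6

Derivation:
Op 1: C1 read [C1 read from I: no other sharers -> C1=E (exclusive)] -> [I,E] [MISS #1: read from I]
Op 2: C1 write [C1 write: invalidate none -> C1=M] -> [I,M] [hit: write from E is a silent E->M upgrade, no bus transaction]
Op 3: C1 write [C1 write: already M (modified), no change] -> [I,M] [hit: write from M]
Op 4: C0 read [C0 read from I: others=['C1=M'] -> C0=S, others downsized to S] -> [S,S] [MISS #2: read from I]
Op 5: C0 write [C0 write: invalidate ['C1=S'] -> C0=M] -> [M,I] [MISS #3: write from S]
Op 6: C1 read [C1 read from I: others=['C0=M'] -> C1=S, others downsized to S] -> [S,S] [MISS #4: read from I]
Op 7: C1 write [C1 write: invalidate ['C0=S'] -> C1=M] -> [I,M] [MISS #5: write from S]
Op 8: C0 write [C0 write: invalidate ['C1=M'] -> C0=M] -> [M,I] [MISS #6: write from I]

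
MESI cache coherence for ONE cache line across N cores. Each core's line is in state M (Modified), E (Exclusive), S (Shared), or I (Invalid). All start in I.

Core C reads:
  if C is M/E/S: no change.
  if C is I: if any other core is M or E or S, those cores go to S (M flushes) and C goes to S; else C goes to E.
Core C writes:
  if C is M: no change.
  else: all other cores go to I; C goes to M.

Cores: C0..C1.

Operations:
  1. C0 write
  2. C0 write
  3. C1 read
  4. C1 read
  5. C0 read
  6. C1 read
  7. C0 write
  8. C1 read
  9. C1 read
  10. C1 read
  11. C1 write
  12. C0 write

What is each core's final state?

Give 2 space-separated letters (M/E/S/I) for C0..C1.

Answer: M I

Derivation:
Op 1: C0 write [C0 write: invalidate none -> C0=M] -> [M,I]
Op 2: C0 write [C0 write: already M (modified), no change] -> [M,I]
Op 3: C1 read [C1 read from I: others=['C0=M'] -> C1=S, others downsized to S] -> [S,S]
Op 4: C1 read [C1 read: already in S, no change] -> [S,S]
Op 5: C0 read [C0 read: already in S, no change] -> [S,S]
Op 6: C1 read [C1 read: already in S, no change] -> [S,S]
Op 7: C0 write [C0 write: invalidate ['C1=S'] -> C0=M] -> [M,I]
Op 8: C1 read [C1 read from I: others=['C0=M'] -> C1=S, others downsized to S] -> [S,S]
Op 9: C1 read [C1 read: already in S, no change] -> [S,S]
Op 10: C1 read [C1 read: already in S, no change] -> [S,S]
Op 11: C1 write [C1 write: invalidate ['C0=S'] -> C1=M] -> [I,M]
Op 12: C0 write [C0 write: invalidate ['C1=M'] -> C0=M] -> [M,I]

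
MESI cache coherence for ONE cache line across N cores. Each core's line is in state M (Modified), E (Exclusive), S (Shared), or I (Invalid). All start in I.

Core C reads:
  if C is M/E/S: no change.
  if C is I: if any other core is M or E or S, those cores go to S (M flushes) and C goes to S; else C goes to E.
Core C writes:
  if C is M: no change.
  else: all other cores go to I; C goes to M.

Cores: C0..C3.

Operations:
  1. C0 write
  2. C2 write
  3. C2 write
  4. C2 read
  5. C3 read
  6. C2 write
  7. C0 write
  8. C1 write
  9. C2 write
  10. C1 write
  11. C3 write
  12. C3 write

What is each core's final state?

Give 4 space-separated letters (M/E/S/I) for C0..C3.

Op 1: C0 write [C0 write: invalidate none -> C0=M] -> [M,I,I,I]
Op 2: C2 write [C2 write: invalidate ['C0=M'] -> C2=M] -> [I,I,M,I]
Op 3: C2 write [C2 write: already M (modified), no change] -> [I,I,M,I]
Op 4: C2 read [C2 read: already in M, no change] -> [I,I,M,I]
Op 5: C3 read [C3 read from I: others=['C2=M'] -> C3=S, others downsized to S] -> [I,I,S,S]
Op 6: C2 write [C2 write: invalidate ['C3=S'] -> C2=M] -> [I,I,M,I]
Op 7: C0 write [C0 write: invalidate ['C2=M'] -> C0=M] -> [M,I,I,I]
Op 8: C1 write [C1 write: invalidate ['C0=M'] -> C1=M] -> [I,M,I,I]
Op 9: C2 write [C2 write: invalidate ['C1=M'] -> C2=M] -> [I,I,M,I]
Op 10: C1 write [C1 write: invalidate ['C2=M'] -> C1=M] -> [I,M,I,I]
Op 11: C3 write [C3 write: invalidate ['C1=M'] -> C3=M] -> [I,I,I,M]
Op 12: C3 write [C3 write: already M (modified), no change] -> [I,I,I,M]

Answer: I I I M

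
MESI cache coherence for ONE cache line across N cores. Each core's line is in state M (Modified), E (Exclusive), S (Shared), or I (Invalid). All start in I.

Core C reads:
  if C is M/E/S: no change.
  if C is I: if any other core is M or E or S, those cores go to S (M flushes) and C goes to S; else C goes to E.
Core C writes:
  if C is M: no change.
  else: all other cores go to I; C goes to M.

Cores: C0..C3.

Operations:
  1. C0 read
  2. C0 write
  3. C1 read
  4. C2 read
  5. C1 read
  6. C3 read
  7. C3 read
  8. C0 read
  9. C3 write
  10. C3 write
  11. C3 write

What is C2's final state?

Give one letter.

Op 1: C0 read [C0 read from I: no other sharers -> C0=E (exclusive)] -> [E,I,I,I]
Op 2: C0 write [C0 write: invalidate none -> C0=M] -> [M,I,I,I]
Op 3: C1 read [C1 read from I: others=['C0=M'] -> C1=S, others downsized to S] -> [S,S,I,I]
Op 4: C2 read [C2 read from I: others=['C0=S', 'C1=S'] -> C2=S, others downsized to S] -> [S,S,S,I]
Op 5: C1 read [C1 read: already in S, no change] -> [S,S,S,I]
Op 6: C3 read [C3 read from I: others=['C0=S', 'C1=S', 'C2=S'] -> C3=S, others downsized to S] -> [S,S,S,S]
Op 7: C3 read [C3 read: already in S, no change] -> [S,S,S,S]
Op 8: C0 read [C0 read: already in S, no change] -> [S,S,S,S]
Op 9: C3 write [C3 write: invalidate ['C0=S', 'C1=S', 'C2=S'] -> C3=M] -> [I,I,I,M]
Op 10: C3 write [C3 write: already M (modified), no change] -> [I,I,I,M]
Op 11: C3 write [C3 write: already M (modified), no change] -> [I,I,I,M]

Answer: I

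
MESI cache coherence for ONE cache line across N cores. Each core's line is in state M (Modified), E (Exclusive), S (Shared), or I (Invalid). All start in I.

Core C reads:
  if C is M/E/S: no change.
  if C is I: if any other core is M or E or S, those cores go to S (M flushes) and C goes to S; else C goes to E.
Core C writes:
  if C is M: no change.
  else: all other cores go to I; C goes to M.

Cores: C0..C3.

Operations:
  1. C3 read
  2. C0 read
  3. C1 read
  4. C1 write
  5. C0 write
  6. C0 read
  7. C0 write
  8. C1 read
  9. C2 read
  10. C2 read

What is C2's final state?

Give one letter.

Answer: S

Derivation:
Op 1: C3 read [C3 read from I: no other sharers -> C3=E (exclusive)] -> [I,I,I,E]
Op 2: C0 read [C0 read from I: others=['C3=E'] -> C0=S, others downsized to S] -> [S,I,I,S]
Op 3: C1 read [C1 read from I: others=['C0=S', 'C3=S'] -> C1=S, others downsized to S] -> [S,S,I,S]
Op 4: C1 write [C1 write: invalidate ['C0=S', 'C3=S'] -> C1=M] -> [I,M,I,I]
Op 5: C0 write [C0 write: invalidate ['C1=M'] -> C0=M] -> [M,I,I,I]
Op 6: C0 read [C0 read: already in M, no change] -> [M,I,I,I]
Op 7: C0 write [C0 write: already M (modified), no change] -> [M,I,I,I]
Op 8: C1 read [C1 read from I: others=['C0=M'] -> C1=S, others downsized to S] -> [S,S,I,I]
Op 9: C2 read [C2 read from I: others=['C0=S', 'C1=S'] -> C2=S, others downsized to S] -> [S,S,S,I]
Op 10: C2 read [C2 read: already in S, no change] -> [S,S,S,I]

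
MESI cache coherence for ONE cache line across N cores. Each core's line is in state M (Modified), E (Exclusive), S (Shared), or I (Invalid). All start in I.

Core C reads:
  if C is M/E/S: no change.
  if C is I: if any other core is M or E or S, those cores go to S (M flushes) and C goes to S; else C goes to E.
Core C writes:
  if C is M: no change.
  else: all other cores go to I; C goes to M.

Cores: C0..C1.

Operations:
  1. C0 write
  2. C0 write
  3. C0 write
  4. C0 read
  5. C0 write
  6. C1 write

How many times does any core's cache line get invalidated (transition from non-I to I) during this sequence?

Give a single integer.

Op 1: C0 write [C0 write: invalidate none -> C0=M] -> [M,I] (invalidations this op: 0; running total: 0)
Op 2: C0 write [C0 write: already M (modified), no change] -> [M,I] (invalidations this op: 0; running total: 0)
Op 3: C0 write [C0 write: already M (modified), no change] -> [M,I] (invalidations this op: 0; running total: 0)
Op 4: C0 read [C0 read: already in M, no change] -> [M,I] (invalidations this op: 0; running total: 0)
Op 5: C0 write [C0 write: already M (modified), no change] -> [M,I] (invalidations this op: 0; running total: 0)
Op 6: C1 write [C1 write: invalidate ['C0=M'] -> C1=M] -> [I,M] (invalidations this op: 1; running total: 1)

Answer: 1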